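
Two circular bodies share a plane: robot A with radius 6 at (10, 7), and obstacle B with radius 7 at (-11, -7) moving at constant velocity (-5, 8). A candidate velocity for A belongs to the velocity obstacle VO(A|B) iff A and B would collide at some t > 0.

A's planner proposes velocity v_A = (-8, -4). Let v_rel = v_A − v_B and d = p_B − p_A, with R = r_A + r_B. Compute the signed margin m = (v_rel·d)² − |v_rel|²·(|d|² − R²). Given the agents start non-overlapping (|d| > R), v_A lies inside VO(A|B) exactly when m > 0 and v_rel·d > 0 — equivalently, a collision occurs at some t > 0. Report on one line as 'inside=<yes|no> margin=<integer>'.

d = (-21, -14),  |d|² = 637;  R = 6+7 = 13,  c = 637−13² = 468
v_rel = (-3, -12),  |v_rel|² = 153;  v_rel·d = (-3)·(-21) + (-12)·(-14) = 231
153·t² − 462·t + 468 = 0  ⇒  m = 231² − 153·468 = -18243
m = -18243 < 0,  v_rel·d = 231 > 0  ⇒  outside

inside=no margin=-18243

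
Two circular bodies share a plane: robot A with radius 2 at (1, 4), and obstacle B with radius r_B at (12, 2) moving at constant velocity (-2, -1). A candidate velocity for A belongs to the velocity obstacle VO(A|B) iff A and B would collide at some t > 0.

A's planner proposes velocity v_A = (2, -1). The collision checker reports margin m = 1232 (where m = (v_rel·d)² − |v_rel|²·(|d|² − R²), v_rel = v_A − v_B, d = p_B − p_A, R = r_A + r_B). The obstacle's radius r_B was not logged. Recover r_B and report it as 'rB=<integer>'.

m = 1232
d = (11, -2);  v_rel = (4, 0),  |v_rel|² = 16
v_rel×d = (4)·(-2) − (0)·(11) = -8
since m = R²·16 − (-8)²:  R² = (64 + 1232) / 16 = 81
R = √81 = 9  ⇒  r_B = 9 − 2 = 7

rB=7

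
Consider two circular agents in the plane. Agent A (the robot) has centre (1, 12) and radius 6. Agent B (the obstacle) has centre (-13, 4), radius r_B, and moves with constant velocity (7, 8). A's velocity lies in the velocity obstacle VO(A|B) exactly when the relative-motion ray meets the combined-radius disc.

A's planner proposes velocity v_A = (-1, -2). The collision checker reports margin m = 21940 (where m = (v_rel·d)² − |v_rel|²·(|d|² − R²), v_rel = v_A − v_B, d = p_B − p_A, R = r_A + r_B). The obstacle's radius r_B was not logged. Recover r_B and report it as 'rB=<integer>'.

m = 21940
d = (-14, -8);  v_rel = (-8, -10),  |v_rel|² = 164
v_rel×d = (-8)·(-8) − (-10)·(-14) = -76
since m = R²·164 − (-76)²:  R² = (5776 + 21940) / 164 = 169
R = √169 = 13  ⇒  r_B = 13 − 6 = 7

rB=7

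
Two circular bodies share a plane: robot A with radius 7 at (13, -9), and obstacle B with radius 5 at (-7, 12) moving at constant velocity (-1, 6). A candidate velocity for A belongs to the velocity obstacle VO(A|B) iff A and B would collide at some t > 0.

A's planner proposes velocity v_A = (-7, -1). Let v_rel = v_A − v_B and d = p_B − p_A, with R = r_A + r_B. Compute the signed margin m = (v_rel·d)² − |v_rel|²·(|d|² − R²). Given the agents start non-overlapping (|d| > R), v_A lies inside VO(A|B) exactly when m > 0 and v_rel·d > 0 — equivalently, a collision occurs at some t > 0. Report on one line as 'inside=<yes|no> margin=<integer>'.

d = (-20, 21),  |d|² = 841;  R = 7+5 = 12,  c = 841−12² = 697
v_rel = (-6, -7),  |v_rel|² = 85;  v_rel·d = (-6)·(-20) + (-7)·(21) = -27
85·t² + 54·t + 697 = 0  ⇒  m = (-27)² − 85·697 = -58516
m = -58516 < 0,  v_rel·d = -27 < 0  ⇒  outside

inside=no margin=-58516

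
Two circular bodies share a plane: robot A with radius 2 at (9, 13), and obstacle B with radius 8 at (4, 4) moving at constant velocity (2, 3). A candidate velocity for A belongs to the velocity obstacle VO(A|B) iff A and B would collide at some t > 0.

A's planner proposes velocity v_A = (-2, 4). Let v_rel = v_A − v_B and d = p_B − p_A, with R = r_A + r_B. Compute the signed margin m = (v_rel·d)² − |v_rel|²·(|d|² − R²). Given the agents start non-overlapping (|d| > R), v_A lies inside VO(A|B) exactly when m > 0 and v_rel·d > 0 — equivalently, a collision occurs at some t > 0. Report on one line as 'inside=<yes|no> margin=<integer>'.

d = (-5, -9),  |d|² = 106;  R = 2+8 = 10,  c = 106−10² = 6
v_rel = (-4, 1),  |v_rel|² = 17;  v_rel·d = (-4)·(-5) + (1)·(-9) = 11
17·t² − 22·t + 6 = 0  ⇒  m = 11² − 17·6 = 19
m = 19 > 0,  v_rel·d = 11 > 0  ⇒  inside

inside=yes margin=19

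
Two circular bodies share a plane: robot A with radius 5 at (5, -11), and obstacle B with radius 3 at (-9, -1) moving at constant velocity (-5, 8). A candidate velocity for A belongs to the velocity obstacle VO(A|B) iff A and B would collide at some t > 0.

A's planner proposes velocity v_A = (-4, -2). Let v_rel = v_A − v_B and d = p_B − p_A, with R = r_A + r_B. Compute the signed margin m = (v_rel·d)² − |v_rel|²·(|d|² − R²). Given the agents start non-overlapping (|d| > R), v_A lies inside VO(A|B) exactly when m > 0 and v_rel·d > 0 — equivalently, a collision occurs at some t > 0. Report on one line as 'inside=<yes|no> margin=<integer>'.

d = (-14, 10),  |d|² = 296;  R = 5+3 = 8,  c = 296−8² = 232
v_rel = (1, -10),  |v_rel|² = 101;  v_rel·d = (1)·(-14) + (-10)·(10) = -114
101·t² + 228·t + 232 = 0  ⇒  m = (-114)² − 101·232 = -10436
m = -10436 < 0,  v_rel·d = -114 < 0  ⇒  outside

inside=no margin=-10436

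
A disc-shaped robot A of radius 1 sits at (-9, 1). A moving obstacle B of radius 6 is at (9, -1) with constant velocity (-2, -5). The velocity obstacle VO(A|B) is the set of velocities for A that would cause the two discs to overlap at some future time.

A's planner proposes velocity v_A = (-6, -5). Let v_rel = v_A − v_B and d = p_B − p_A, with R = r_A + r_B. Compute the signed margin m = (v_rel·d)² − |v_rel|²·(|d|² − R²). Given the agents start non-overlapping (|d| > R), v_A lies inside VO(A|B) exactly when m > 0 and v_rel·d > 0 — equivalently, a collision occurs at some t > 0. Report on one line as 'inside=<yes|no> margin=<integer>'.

d = (18, -2),  |d|² = 328;  R = 1+6 = 7,  c = 328−7² = 279
v_rel = (-4, 0),  |v_rel|² = 16;  v_rel·d = (-4)·(18) + (0)·(-2) = -72
16·t² + 144·t + 279 = 0  ⇒  m = (-72)² − 16·279 = 720
m = 720 > 0,  v_rel·d = -72 < 0  ⇒  outside

inside=no margin=720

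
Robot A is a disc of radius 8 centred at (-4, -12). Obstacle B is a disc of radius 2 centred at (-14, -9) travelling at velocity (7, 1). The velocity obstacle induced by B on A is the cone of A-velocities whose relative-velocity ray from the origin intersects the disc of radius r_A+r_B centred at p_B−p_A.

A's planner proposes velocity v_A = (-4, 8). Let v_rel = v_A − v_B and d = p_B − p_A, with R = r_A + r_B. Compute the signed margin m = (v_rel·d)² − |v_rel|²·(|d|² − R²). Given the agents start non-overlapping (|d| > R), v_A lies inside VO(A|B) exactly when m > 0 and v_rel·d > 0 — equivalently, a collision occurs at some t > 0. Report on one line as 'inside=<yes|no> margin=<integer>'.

d = (-10, 3),  |d|² = 109;  R = 8+2 = 10,  c = 109−10² = 9
v_rel = (-11, 7),  |v_rel|² = 170;  v_rel·d = (-11)·(-10) + (7)·(3) = 131
170·t² − 262·t + 9 = 0  ⇒  m = 131² − 170·9 = 15631
m = 15631 > 0,  v_rel·d = 131 > 0  ⇒  inside

inside=yes margin=15631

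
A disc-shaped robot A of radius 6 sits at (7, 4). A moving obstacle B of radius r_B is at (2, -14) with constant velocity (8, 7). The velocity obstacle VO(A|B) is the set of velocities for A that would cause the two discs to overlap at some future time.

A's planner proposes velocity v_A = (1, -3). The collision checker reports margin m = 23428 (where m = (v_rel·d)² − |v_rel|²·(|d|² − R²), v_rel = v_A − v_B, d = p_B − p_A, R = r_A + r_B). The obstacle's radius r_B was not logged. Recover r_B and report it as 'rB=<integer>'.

m = 23428
d = (-5, -18);  v_rel = (-7, -10),  |v_rel|² = 149
v_rel×d = (-7)·(-18) − (-10)·(-5) = 76
since m = R²·149 − 76²:  R² = (5776 + 23428) / 149 = 196
R = √196 = 14  ⇒  r_B = 14 − 6 = 8

rB=8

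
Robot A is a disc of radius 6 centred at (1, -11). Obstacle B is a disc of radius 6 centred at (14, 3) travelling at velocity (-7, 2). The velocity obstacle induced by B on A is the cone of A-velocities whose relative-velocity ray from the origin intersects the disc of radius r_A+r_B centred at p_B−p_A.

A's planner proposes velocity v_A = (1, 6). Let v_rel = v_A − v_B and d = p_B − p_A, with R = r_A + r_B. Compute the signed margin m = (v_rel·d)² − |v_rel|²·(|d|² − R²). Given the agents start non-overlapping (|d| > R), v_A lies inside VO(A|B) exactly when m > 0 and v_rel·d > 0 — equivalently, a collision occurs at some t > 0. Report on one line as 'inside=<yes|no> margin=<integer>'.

d = (13, 14),  |d|² = 365;  R = 6+6 = 12,  c = 365−12² = 221
v_rel = (8, 4),  |v_rel|² = 80;  v_rel·d = (8)·(13) + (4)·(14) = 160
80·t² − 320·t + 221 = 0  ⇒  m = 160² − 80·221 = 7920
m = 7920 > 0,  v_rel·d = 160 > 0  ⇒  inside

inside=yes margin=7920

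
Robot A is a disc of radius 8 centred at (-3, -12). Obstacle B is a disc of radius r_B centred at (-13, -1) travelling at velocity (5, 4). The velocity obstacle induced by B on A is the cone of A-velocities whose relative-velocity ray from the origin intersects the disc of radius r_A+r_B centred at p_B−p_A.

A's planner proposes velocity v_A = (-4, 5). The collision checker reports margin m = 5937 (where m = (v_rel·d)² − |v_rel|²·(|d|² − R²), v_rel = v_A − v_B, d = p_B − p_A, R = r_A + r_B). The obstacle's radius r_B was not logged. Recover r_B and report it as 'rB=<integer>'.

m = 5937
d = (-10, 11);  v_rel = (-9, 1),  |v_rel|² = 82
v_rel×d = (-9)·(11) − (1)·(-10) = -89
since m = R²·82 − (-89)²:  R² = (7921 + 5937) / 82 = 169
R = √169 = 13  ⇒  r_B = 13 − 8 = 5

rB=5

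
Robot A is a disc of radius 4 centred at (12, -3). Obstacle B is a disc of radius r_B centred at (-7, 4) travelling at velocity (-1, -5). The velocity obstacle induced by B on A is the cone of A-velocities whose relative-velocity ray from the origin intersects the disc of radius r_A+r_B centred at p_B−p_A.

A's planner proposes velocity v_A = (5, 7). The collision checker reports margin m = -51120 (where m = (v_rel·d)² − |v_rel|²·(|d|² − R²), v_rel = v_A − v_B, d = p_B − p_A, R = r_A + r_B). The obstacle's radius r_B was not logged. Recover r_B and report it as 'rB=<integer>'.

m = -51120
d = (-19, 7);  v_rel = (6, 12),  |v_rel|² = 180
v_rel×d = (6)·(7) − (12)·(-19) = 270
since m = R²·180 − 270²:  R² = (72900 + -51120) / 180 = 121
R = √121 = 11  ⇒  r_B = 11 − 4 = 7

rB=7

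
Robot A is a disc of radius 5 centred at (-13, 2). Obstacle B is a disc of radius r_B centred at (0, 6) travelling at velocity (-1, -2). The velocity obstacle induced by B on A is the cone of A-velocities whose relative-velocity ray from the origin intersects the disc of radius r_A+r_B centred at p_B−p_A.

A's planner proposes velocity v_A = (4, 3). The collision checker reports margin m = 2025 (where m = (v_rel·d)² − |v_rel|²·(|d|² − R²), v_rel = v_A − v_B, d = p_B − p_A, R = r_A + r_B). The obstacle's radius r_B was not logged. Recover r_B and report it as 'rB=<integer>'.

m = 2025
d = (13, 4);  v_rel = (5, 5),  |v_rel|² = 50
v_rel×d = (5)·(4) − (5)·(13) = -45
since m = R²·50 − (-45)²:  R² = (2025 + 2025) / 50 = 81
R = √81 = 9  ⇒  r_B = 9 − 5 = 4

rB=4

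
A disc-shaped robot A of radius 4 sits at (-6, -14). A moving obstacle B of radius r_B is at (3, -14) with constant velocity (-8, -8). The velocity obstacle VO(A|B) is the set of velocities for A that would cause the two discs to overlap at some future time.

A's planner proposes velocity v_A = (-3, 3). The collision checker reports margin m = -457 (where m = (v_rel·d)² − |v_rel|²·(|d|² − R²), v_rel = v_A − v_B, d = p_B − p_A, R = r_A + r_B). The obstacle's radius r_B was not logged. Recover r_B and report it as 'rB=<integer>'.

m = -457
d = (9, 0);  v_rel = (5, 11),  |v_rel|² = 146
v_rel×d = (5)·(0) − (11)·(9) = -99
since m = R²·146 − (-99)²:  R² = (9801 + -457) / 146 = 64
R = √64 = 8  ⇒  r_B = 8 − 4 = 4

rB=4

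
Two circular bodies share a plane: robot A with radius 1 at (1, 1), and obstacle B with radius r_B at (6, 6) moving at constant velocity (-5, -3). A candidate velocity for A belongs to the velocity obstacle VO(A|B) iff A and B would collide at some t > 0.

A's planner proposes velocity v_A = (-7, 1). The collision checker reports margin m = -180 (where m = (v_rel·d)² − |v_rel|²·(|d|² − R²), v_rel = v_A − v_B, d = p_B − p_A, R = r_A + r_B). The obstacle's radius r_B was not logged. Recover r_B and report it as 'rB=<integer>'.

m = -180
d = (5, 5);  v_rel = (-2, 4),  |v_rel|² = 20
v_rel×d = (-2)·(5) − (4)·(5) = -30
since m = R²·20 − (-30)²:  R² = (900 + -180) / 20 = 36
R = √36 = 6  ⇒  r_B = 6 − 1 = 5

rB=5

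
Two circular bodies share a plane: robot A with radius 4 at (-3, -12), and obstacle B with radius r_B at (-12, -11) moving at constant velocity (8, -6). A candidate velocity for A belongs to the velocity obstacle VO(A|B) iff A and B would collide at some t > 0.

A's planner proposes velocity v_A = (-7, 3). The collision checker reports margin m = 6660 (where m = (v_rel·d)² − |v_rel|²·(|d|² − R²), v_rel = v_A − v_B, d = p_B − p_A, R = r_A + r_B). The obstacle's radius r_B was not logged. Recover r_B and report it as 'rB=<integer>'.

m = 6660
d = (-9, 1);  v_rel = (-15, 9),  |v_rel|² = 306
v_rel×d = (-15)·(1) − (9)·(-9) = 66
since m = R²·306 − 66²:  R² = (4356 + 6660) / 306 = 36
R = √36 = 6  ⇒  r_B = 6 − 4 = 2

rB=2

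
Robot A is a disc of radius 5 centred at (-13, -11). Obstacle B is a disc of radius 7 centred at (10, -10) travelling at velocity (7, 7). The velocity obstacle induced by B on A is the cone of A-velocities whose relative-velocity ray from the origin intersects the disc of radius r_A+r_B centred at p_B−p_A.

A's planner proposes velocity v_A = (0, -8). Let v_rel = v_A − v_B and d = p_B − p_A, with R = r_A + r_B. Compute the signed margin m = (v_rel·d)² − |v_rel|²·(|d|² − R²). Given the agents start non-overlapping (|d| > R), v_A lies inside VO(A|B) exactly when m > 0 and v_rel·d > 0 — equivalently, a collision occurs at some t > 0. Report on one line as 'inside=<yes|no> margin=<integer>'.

d = (23, 1),  |d|² = 530;  R = 5+7 = 12,  c = 530−12² = 386
v_rel = (-7, -15),  |v_rel|² = 274;  v_rel·d = (-7)·(23) + (-15)·(1) = -176
274·t² + 352·t + 386 = 0  ⇒  m = (-176)² − 274·386 = -74788
m = -74788 < 0,  v_rel·d = -176 < 0  ⇒  outside

inside=no margin=-74788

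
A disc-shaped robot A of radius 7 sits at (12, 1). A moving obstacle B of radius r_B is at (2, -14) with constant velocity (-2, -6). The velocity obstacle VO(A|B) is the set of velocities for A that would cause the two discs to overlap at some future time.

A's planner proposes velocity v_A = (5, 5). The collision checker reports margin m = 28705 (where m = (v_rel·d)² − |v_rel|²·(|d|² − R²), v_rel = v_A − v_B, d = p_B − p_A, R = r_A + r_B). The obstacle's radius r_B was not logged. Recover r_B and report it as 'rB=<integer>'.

m = 28705
d = (-10, -15);  v_rel = (7, 11),  |v_rel|² = 170
v_rel×d = (7)·(-15) − (11)·(-10) = 5
since m = R²·170 − 5²:  R² = (25 + 28705) / 170 = 169
R = √169 = 13  ⇒  r_B = 13 − 7 = 6

rB=6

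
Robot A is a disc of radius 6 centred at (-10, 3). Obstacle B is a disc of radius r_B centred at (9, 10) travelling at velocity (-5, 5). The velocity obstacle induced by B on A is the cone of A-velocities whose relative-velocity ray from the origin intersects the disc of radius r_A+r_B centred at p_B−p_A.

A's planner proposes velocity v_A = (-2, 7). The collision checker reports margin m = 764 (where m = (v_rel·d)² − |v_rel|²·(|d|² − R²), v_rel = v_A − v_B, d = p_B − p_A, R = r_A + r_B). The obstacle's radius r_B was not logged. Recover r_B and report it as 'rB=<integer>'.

m = 764
d = (19, 7);  v_rel = (3, 2),  |v_rel|² = 13
v_rel×d = (3)·(7) − (2)·(19) = -17
since m = R²·13 − (-17)²:  R² = (289 + 764) / 13 = 81
R = √81 = 9  ⇒  r_B = 9 − 6 = 3

rB=3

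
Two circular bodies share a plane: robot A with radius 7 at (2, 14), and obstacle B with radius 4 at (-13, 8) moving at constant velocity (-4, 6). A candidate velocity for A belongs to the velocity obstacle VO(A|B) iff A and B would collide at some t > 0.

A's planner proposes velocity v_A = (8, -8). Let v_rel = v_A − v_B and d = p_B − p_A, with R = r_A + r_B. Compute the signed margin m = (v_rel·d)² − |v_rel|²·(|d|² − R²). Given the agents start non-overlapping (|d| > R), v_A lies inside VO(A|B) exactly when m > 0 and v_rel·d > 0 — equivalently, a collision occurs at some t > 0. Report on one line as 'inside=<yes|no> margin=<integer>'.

d = (-15, -6),  |d|² = 261;  R = 7+4 = 11,  c = 261−11² = 140
v_rel = (12, -14),  |v_rel|² = 340;  v_rel·d = (12)·(-15) + (-14)·(-6) = -96
340·t² + 192·t + 140 = 0  ⇒  m = (-96)² − 340·140 = -38384
m = -38384 < 0,  v_rel·d = -96 < 0  ⇒  outside

inside=no margin=-38384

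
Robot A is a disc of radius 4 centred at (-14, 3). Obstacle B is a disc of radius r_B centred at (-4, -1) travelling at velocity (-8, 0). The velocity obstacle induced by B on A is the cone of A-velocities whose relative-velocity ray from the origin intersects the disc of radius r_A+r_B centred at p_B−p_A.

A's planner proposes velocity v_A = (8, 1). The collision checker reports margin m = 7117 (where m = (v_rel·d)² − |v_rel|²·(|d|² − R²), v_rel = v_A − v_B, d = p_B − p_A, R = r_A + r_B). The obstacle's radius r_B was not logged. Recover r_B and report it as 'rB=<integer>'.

m = 7117
d = (10, -4);  v_rel = (16, 1),  |v_rel|² = 257
v_rel×d = (16)·(-4) − (1)·(10) = -74
since m = R²·257 − (-74)²:  R² = (5476 + 7117) / 257 = 49
R = √49 = 7  ⇒  r_B = 7 − 4 = 3

rB=3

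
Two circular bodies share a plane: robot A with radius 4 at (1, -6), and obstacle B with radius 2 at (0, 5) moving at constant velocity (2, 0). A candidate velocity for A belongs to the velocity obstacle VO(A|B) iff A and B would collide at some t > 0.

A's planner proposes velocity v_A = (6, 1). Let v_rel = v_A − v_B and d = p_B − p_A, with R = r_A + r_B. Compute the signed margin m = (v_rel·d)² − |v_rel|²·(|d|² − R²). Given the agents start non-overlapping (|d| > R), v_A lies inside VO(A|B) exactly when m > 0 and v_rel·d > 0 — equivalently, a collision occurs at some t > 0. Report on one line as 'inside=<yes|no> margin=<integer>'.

d = (-1, 11),  |d|² = 122;  R = 4+2 = 6,  c = 122−6² = 86
v_rel = (4, 1),  |v_rel|² = 17;  v_rel·d = (4)·(-1) + (1)·(11) = 7
17·t² − 14·t + 86 = 0  ⇒  m = 7² − 17·86 = -1413
m = -1413 < 0,  v_rel·d = 7 > 0  ⇒  outside

inside=no margin=-1413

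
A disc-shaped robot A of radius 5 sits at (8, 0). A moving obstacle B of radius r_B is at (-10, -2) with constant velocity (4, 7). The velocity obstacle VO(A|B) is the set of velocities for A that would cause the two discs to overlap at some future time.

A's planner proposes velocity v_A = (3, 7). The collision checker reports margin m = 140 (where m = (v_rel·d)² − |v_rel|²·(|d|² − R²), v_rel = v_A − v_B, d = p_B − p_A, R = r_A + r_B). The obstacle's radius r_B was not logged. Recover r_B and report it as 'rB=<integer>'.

m = 140
d = (-18, -2);  v_rel = (-1, 0),  |v_rel|² = 1
v_rel×d = (-1)·(-2) − (0)·(-18) = 2
since m = R²·1 − 2²:  R² = (4 + 140) / 1 = 144
R = √144 = 12  ⇒  r_B = 12 − 5 = 7

rB=7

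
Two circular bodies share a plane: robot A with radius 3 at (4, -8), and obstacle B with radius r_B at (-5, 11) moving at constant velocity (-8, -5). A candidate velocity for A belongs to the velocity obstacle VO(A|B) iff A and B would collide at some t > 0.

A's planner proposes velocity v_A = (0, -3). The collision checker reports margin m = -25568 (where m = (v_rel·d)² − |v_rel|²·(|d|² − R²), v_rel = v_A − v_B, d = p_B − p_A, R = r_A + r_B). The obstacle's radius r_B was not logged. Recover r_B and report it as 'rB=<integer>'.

m = -25568
d = (-9, 19);  v_rel = (8, 2),  |v_rel|² = 68
v_rel×d = (8)·(19) − (2)·(-9) = 170
since m = R²·68 − 170²:  R² = (28900 + -25568) / 68 = 49
R = √49 = 7  ⇒  r_B = 7 − 3 = 4

rB=4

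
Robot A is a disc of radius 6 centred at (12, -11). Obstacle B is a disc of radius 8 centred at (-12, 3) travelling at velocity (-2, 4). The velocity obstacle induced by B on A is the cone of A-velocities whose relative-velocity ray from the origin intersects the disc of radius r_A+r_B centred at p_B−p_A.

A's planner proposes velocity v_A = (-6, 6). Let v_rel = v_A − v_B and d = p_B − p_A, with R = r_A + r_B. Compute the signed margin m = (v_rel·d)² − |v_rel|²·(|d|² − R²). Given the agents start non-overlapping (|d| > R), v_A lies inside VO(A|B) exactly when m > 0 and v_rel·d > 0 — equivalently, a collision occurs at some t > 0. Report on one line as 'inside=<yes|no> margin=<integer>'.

d = (-24, 14),  |d|² = 772;  R = 6+8 = 14,  c = 772−14² = 576
v_rel = (-4, 2),  |v_rel|² = 20;  v_rel·d = (-4)·(-24) + (2)·(14) = 124
20·t² − 248·t + 576 = 0  ⇒  m = 124² − 20·576 = 3856
m = 3856 > 0,  v_rel·d = 124 > 0  ⇒  inside

inside=yes margin=3856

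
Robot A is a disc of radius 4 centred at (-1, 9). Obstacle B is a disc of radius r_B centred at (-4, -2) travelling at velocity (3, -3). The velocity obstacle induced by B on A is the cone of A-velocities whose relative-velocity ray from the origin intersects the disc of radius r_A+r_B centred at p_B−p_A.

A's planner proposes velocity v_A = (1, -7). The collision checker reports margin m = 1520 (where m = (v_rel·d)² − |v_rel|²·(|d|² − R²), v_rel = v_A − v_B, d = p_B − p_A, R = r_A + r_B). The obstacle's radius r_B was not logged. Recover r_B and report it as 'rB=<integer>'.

m = 1520
d = (-3, -11);  v_rel = (-2, -4),  |v_rel|² = 20
v_rel×d = (-2)·(-11) − (-4)·(-3) = 10
since m = R²·20 − 10²:  R² = (100 + 1520) / 20 = 81
R = √81 = 9  ⇒  r_B = 9 − 4 = 5

rB=5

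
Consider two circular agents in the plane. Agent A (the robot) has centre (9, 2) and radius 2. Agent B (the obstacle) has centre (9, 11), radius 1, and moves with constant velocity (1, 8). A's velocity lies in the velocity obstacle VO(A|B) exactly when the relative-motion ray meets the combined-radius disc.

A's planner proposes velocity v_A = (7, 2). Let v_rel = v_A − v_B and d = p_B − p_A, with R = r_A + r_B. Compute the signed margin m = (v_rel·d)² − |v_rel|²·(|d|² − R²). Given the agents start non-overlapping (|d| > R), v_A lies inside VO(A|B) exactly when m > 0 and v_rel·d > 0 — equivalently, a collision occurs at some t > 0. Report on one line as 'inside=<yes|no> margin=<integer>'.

d = (0, 9),  |d|² = 81;  R = 2+1 = 3,  c = 81−3² = 72
v_rel = (6, -6),  |v_rel|² = 72;  v_rel·d = (6)·(0) + (-6)·(9) = -54
72·t² + 108·t + 72 = 0  ⇒  m = (-54)² − 72·72 = -2268
m = -2268 < 0,  v_rel·d = -54 < 0  ⇒  outside

inside=no margin=-2268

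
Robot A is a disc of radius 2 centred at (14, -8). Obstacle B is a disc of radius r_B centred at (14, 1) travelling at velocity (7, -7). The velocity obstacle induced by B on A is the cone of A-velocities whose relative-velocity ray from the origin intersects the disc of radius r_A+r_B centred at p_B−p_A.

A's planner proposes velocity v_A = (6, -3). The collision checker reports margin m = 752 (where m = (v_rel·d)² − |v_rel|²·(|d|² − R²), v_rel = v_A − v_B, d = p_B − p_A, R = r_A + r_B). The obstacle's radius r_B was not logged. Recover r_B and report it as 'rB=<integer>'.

m = 752
d = (0, 9);  v_rel = (-1, 4),  |v_rel|² = 17
v_rel×d = (-1)·(9) − (4)·(0) = -9
since m = R²·17 − (-9)²:  R² = (81 + 752) / 17 = 49
R = √49 = 7  ⇒  r_B = 7 − 2 = 5

rB=5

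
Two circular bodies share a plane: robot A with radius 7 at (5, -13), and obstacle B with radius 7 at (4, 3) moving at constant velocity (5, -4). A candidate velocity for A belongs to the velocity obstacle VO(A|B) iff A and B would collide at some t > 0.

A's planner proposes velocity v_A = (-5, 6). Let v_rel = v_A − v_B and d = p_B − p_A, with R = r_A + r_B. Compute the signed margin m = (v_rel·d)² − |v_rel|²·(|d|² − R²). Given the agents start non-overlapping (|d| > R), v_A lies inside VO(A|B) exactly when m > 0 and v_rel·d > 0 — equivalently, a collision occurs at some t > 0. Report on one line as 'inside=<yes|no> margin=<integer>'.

d = (-1, 16),  |d|² = 257;  R = 7+7 = 14,  c = 257−14² = 61
v_rel = (-10, 10),  |v_rel|² = 200;  v_rel·d = (-10)·(-1) + (10)·(16) = 170
200·t² − 340·t + 61 = 0  ⇒  m = 170² − 200·61 = 16700
m = 16700 > 0,  v_rel·d = 170 > 0  ⇒  inside

inside=yes margin=16700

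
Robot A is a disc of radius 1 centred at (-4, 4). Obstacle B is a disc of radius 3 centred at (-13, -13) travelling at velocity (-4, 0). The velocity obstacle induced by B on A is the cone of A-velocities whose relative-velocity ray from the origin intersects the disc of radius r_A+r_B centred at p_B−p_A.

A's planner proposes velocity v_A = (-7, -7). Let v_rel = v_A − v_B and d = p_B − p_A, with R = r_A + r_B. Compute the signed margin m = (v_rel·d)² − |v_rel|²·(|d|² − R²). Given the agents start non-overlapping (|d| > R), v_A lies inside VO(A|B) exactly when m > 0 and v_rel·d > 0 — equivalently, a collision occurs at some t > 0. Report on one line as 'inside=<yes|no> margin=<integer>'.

d = (-9, -17),  |d|² = 370;  R = 1+3 = 4,  c = 370−4² = 354
v_rel = (-3, -7),  |v_rel|² = 58;  v_rel·d = (-3)·(-9) + (-7)·(-17) = 146
58·t² − 292·t + 354 = 0  ⇒  m = 146² − 58·354 = 784
m = 784 > 0,  v_rel·d = 146 > 0  ⇒  inside

inside=yes margin=784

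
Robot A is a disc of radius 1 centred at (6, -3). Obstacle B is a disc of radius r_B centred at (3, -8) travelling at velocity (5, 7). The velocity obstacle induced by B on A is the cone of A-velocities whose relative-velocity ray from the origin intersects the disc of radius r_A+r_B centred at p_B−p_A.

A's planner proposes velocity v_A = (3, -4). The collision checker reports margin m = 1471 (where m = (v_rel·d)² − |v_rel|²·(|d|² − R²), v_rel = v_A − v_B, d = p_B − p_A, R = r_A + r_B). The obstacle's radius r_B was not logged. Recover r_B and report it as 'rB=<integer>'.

m = 1471
d = (-3, -5);  v_rel = (-2, -11),  |v_rel|² = 125
v_rel×d = (-2)·(-5) − (-11)·(-3) = -23
since m = R²·125 − (-23)²:  R² = (529 + 1471) / 125 = 16
R = √16 = 4  ⇒  r_B = 4 − 1 = 3

rB=3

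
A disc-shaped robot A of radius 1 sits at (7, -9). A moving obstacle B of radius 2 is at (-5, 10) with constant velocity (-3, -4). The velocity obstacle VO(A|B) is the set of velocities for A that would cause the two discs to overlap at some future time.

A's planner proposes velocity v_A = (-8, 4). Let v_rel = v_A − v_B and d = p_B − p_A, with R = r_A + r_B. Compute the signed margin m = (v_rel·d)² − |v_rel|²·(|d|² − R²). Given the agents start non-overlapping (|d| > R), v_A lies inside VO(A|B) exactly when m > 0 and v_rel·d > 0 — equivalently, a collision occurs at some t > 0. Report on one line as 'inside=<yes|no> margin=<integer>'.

d = (-12, 19),  |d|² = 505;  R = 1+2 = 3,  c = 505−3² = 496
v_rel = (-5, 8),  |v_rel|² = 89;  v_rel·d = (-5)·(-12) + (8)·(19) = 212
89·t² − 424·t + 496 = 0  ⇒  m = 212² − 89·496 = 800
m = 800 > 0,  v_rel·d = 212 > 0  ⇒  inside

inside=yes margin=800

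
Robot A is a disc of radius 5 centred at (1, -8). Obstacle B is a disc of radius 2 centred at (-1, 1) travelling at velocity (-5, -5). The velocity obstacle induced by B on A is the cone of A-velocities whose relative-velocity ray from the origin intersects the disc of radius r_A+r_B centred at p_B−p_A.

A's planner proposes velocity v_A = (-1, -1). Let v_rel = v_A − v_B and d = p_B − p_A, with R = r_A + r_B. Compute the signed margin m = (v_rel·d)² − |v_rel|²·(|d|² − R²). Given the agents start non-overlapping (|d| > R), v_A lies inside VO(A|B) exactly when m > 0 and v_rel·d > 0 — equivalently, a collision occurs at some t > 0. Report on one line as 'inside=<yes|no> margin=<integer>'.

d = (-2, 9),  |d|² = 85;  R = 5+2 = 7,  c = 85−7² = 36
v_rel = (4, 4),  |v_rel|² = 32;  v_rel·d = (4)·(-2) + (4)·(9) = 28
32·t² − 56·t + 36 = 0  ⇒  m = 28² − 32·36 = -368
m = -368 < 0,  v_rel·d = 28 > 0  ⇒  outside

inside=no margin=-368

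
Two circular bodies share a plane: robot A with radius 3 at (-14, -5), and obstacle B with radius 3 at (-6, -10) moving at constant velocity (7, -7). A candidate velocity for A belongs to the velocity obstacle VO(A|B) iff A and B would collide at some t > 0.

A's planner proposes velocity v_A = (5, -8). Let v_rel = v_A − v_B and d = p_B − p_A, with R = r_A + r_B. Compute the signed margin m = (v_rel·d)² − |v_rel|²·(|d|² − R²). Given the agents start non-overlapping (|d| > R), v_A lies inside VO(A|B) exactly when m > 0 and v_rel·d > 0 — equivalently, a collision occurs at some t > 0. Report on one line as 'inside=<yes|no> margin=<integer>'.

d = (8, -5),  |d|² = 89;  R = 3+3 = 6,  c = 89−6² = 53
v_rel = (-2, -1),  |v_rel|² = 5;  v_rel·d = (-2)·(8) + (-1)·(-5) = -11
5·t² + 22·t + 53 = 0  ⇒  m = (-11)² − 5·53 = -144
m = -144 < 0,  v_rel·d = -11 < 0  ⇒  outside

inside=no margin=-144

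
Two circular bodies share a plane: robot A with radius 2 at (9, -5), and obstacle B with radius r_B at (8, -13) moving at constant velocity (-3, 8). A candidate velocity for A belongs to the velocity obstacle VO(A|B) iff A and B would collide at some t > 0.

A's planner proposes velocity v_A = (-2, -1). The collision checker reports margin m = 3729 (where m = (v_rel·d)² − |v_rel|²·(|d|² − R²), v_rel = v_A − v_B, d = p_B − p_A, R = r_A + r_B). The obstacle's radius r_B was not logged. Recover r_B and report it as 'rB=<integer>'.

m = 3729
d = (-1, -8);  v_rel = (1, -9),  |v_rel|² = 82
v_rel×d = (1)·(-8) − (-9)·(-1) = -17
since m = R²·82 − (-17)²:  R² = (289 + 3729) / 82 = 49
R = √49 = 7  ⇒  r_B = 7 − 2 = 5

rB=5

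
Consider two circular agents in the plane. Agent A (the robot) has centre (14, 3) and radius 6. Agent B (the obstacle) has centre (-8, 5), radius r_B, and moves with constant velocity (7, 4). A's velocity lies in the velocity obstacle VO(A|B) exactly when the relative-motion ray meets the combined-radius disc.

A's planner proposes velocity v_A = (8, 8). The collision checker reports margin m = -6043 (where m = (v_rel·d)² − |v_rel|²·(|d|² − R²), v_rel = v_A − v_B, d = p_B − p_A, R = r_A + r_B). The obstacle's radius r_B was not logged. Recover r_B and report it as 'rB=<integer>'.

m = -6043
d = (-22, 2);  v_rel = (1, 4),  |v_rel|² = 17
v_rel×d = (1)·(2) − (4)·(-22) = 90
since m = R²·17 − 90²:  R² = (8100 + -6043) / 17 = 121
R = √121 = 11  ⇒  r_B = 11 − 6 = 5

rB=5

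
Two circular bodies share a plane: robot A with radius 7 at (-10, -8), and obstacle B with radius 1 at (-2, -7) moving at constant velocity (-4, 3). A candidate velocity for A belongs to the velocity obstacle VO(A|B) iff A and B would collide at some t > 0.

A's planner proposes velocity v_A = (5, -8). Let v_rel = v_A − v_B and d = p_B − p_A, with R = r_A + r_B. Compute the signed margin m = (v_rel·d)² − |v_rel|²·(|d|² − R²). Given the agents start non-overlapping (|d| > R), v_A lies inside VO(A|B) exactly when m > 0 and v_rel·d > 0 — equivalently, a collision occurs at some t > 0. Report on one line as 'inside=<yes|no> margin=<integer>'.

d = (8, 1),  |d|² = 65;  R = 7+1 = 8,  c = 65−8² = 1
v_rel = (9, -11),  |v_rel|² = 202;  v_rel·d = (9)·(8) + (-11)·(1) = 61
202·t² − 122·t + 1 = 0  ⇒  m = 61² − 202·1 = 3519
m = 3519 > 0,  v_rel·d = 61 > 0  ⇒  inside

inside=yes margin=3519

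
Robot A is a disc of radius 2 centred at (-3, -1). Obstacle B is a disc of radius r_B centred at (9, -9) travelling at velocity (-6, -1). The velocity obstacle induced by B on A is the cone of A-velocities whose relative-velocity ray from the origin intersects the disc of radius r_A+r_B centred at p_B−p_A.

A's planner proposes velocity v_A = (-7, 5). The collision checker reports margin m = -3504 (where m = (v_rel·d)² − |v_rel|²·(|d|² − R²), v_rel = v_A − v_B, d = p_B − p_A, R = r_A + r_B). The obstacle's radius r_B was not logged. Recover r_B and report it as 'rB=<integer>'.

m = -3504
d = (12, -8);  v_rel = (-1, 6),  |v_rel|² = 37
v_rel×d = (-1)·(-8) − (6)·(12) = -64
since m = R²·37 − (-64)²:  R² = (4096 + -3504) / 37 = 16
R = √16 = 4  ⇒  r_B = 4 − 2 = 2

rB=2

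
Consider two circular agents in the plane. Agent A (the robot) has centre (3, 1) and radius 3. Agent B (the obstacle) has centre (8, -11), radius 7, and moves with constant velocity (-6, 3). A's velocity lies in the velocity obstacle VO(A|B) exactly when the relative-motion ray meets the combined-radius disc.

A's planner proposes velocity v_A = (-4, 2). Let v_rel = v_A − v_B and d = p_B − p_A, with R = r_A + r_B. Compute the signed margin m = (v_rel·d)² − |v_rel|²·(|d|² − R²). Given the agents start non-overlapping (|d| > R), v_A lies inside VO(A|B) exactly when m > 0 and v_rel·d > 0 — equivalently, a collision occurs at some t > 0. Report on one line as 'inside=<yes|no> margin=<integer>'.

d = (5, -12),  |d|² = 169;  R = 3+7 = 10,  c = 169−10² = 69
v_rel = (2, -1),  |v_rel|² = 5;  v_rel·d = (2)·(5) + (-1)·(-12) = 22
5·t² − 44·t + 69 = 0  ⇒  m = 22² − 5·69 = 139
m = 139 > 0,  v_rel·d = 22 > 0  ⇒  inside

inside=yes margin=139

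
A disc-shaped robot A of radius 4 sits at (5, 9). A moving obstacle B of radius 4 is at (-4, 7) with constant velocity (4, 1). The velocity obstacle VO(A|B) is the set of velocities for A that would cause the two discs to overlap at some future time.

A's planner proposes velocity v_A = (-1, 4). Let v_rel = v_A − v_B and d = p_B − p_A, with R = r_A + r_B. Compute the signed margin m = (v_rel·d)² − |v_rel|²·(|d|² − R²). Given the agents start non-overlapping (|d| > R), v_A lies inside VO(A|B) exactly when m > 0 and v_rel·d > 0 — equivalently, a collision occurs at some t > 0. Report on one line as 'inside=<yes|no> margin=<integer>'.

d = (-9, -2),  |d|² = 85;  R = 4+4 = 8,  c = 85−8² = 21
v_rel = (-5, 3),  |v_rel|² = 34;  v_rel·d = (-5)·(-9) + (3)·(-2) = 39
34·t² − 78·t + 21 = 0  ⇒  m = 39² − 34·21 = 807
m = 807 > 0,  v_rel·d = 39 > 0  ⇒  inside

inside=yes margin=807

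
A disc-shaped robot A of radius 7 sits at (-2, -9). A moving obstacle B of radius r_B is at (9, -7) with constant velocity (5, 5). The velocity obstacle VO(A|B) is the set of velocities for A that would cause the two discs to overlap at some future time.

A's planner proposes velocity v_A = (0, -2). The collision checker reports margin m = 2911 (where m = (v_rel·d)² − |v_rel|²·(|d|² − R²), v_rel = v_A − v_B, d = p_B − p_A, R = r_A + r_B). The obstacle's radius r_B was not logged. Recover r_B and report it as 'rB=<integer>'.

m = 2911
d = (11, 2);  v_rel = (-5, -7),  |v_rel|² = 74
v_rel×d = (-5)·(2) − (-7)·(11) = 67
since m = R²·74 − 67²:  R² = (4489 + 2911) / 74 = 100
R = √100 = 10  ⇒  r_B = 10 − 7 = 3

rB=3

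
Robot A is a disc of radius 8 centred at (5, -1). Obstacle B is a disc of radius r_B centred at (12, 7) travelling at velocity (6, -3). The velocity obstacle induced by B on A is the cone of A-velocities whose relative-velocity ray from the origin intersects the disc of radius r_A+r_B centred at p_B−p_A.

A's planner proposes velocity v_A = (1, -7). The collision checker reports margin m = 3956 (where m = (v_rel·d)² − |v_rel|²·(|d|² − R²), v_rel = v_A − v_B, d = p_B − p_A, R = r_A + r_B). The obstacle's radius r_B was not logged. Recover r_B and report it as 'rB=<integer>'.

m = 3956
d = (7, 8);  v_rel = (-5, -4),  |v_rel|² = 41
v_rel×d = (-5)·(8) − (-4)·(7) = -12
since m = R²·41 − (-12)²:  R² = (144 + 3956) / 41 = 100
R = √100 = 10  ⇒  r_B = 10 − 8 = 2

rB=2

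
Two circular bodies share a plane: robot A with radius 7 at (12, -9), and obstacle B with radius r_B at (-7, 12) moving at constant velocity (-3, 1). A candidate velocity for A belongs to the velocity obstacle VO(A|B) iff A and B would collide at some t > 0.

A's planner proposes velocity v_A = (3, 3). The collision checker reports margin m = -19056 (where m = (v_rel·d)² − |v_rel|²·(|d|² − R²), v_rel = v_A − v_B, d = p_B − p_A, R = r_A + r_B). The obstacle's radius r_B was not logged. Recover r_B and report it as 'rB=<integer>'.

m = -19056
d = (-19, 21);  v_rel = (6, 2),  |v_rel|² = 40
v_rel×d = (6)·(21) − (2)·(-19) = 164
since m = R²·40 − 164²:  R² = (26896 + -19056) / 40 = 196
R = √196 = 14  ⇒  r_B = 14 − 7 = 7

rB=7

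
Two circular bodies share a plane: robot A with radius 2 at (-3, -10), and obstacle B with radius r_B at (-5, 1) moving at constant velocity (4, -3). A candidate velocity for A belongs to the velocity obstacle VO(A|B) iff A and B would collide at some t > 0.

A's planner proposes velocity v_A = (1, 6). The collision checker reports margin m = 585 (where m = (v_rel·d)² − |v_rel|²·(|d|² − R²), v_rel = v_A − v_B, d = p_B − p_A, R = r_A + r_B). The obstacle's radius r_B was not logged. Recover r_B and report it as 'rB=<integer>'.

m = 585
d = (-2, 11);  v_rel = (-3, 9),  |v_rel|² = 90
v_rel×d = (-3)·(11) − (9)·(-2) = -15
since m = R²·90 − (-15)²:  R² = (225 + 585) / 90 = 9
R = √9 = 3  ⇒  r_B = 3 − 2 = 1

rB=1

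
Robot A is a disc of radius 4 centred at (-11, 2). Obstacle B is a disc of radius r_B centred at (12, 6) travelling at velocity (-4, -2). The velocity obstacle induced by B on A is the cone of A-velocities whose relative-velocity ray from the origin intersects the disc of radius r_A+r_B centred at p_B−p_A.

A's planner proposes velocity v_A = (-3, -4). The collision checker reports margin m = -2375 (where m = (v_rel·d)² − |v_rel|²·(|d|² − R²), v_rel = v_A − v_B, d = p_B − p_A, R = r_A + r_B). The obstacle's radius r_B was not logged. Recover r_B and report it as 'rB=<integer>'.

m = -2375
d = (23, 4);  v_rel = (1, -2),  |v_rel|² = 5
v_rel×d = (1)·(4) − (-2)·(23) = 50
since m = R²·5 − 50²:  R² = (2500 + -2375) / 5 = 25
R = √25 = 5  ⇒  r_B = 5 − 4 = 1

rB=1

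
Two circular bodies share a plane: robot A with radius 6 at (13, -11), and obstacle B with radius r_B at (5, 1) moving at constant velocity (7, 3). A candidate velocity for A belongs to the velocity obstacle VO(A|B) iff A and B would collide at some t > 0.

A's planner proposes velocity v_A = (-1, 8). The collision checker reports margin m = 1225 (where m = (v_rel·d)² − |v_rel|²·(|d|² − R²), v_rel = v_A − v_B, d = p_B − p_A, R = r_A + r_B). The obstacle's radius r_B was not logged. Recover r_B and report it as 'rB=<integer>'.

m = 1225
d = (-8, 12);  v_rel = (-8, 5),  |v_rel|² = 89
v_rel×d = (-8)·(12) − (5)·(-8) = -56
since m = R²·89 − (-56)²:  R² = (3136 + 1225) / 89 = 49
R = √49 = 7  ⇒  r_B = 7 − 6 = 1

rB=1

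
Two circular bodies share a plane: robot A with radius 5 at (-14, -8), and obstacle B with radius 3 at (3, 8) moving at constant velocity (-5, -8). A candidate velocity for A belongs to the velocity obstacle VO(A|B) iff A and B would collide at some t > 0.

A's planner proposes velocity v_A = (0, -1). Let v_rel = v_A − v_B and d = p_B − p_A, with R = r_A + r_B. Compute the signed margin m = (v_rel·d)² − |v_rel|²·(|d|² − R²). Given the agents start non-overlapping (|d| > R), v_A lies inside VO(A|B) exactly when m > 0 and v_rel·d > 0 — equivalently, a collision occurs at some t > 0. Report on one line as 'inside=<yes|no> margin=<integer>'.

d = (17, 16),  |d|² = 545;  R = 5+3 = 8,  c = 545−8² = 481
v_rel = (5, 7),  |v_rel|² = 74;  v_rel·d = (5)·(17) + (7)·(16) = 197
74·t² − 394·t + 481 = 0  ⇒  m = 197² − 74·481 = 3215
m = 3215 > 0,  v_rel·d = 197 > 0  ⇒  inside

inside=yes margin=3215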